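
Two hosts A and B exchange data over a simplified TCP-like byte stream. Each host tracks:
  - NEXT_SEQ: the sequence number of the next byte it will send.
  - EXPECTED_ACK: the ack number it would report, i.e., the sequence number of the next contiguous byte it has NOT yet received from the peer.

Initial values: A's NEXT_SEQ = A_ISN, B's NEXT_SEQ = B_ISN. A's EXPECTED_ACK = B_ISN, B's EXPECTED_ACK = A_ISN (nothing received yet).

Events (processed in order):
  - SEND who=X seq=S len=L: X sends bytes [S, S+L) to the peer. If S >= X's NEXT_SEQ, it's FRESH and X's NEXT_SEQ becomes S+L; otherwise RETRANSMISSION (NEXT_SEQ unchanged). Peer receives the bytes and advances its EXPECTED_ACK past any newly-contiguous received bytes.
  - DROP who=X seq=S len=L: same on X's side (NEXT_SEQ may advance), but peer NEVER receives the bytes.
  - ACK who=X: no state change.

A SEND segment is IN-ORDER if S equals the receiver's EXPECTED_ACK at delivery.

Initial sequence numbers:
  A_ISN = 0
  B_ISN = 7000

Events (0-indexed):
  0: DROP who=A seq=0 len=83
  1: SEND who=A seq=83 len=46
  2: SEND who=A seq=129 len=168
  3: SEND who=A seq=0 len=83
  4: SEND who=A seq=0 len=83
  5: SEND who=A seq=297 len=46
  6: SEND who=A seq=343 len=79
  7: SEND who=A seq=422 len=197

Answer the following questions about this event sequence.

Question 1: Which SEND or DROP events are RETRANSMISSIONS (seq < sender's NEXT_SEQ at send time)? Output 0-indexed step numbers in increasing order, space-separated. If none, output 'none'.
Answer: 3 4

Derivation:
Step 0: DROP seq=0 -> fresh
Step 1: SEND seq=83 -> fresh
Step 2: SEND seq=129 -> fresh
Step 3: SEND seq=0 -> retransmit
Step 4: SEND seq=0 -> retransmit
Step 5: SEND seq=297 -> fresh
Step 6: SEND seq=343 -> fresh
Step 7: SEND seq=422 -> fresh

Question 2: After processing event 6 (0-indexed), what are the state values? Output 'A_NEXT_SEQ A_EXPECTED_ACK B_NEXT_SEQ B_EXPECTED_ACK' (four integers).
After event 0: A_seq=83 A_ack=7000 B_seq=7000 B_ack=0
After event 1: A_seq=129 A_ack=7000 B_seq=7000 B_ack=0
After event 2: A_seq=297 A_ack=7000 B_seq=7000 B_ack=0
After event 3: A_seq=297 A_ack=7000 B_seq=7000 B_ack=297
After event 4: A_seq=297 A_ack=7000 B_seq=7000 B_ack=297
After event 5: A_seq=343 A_ack=7000 B_seq=7000 B_ack=343
After event 6: A_seq=422 A_ack=7000 B_seq=7000 B_ack=422

422 7000 7000 422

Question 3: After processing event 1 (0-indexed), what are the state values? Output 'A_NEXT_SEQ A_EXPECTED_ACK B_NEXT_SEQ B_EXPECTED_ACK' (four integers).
After event 0: A_seq=83 A_ack=7000 B_seq=7000 B_ack=0
After event 1: A_seq=129 A_ack=7000 B_seq=7000 B_ack=0

129 7000 7000 0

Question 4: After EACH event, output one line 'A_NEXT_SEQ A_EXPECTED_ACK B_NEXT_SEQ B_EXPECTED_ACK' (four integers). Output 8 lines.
83 7000 7000 0
129 7000 7000 0
297 7000 7000 0
297 7000 7000 297
297 7000 7000 297
343 7000 7000 343
422 7000 7000 422
619 7000 7000 619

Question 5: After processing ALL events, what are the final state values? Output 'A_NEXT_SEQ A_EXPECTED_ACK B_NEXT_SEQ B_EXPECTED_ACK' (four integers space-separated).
Answer: 619 7000 7000 619

Derivation:
After event 0: A_seq=83 A_ack=7000 B_seq=7000 B_ack=0
After event 1: A_seq=129 A_ack=7000 B_seq=7000 B_ack=0
After event 2: A_seq=297 A_ack=7000 B_seq=7000 B_ack=0
After event 3: A_seq=297 A_ack=7000 B_seq=7000 B_ack=297
After event 4: A_seq=297 A_ack=7000 B_seq=7000 B_ack=297
After event 5: A_seq=343 A_ack=7000 B_seq=7000 B_ack=343
After event 6: A_seq=422 A_ack=7000 B_seq=7000 B_ack=422
After event 7: A_seq=619 A_ack=7000 B_seq=7000 B_ack=619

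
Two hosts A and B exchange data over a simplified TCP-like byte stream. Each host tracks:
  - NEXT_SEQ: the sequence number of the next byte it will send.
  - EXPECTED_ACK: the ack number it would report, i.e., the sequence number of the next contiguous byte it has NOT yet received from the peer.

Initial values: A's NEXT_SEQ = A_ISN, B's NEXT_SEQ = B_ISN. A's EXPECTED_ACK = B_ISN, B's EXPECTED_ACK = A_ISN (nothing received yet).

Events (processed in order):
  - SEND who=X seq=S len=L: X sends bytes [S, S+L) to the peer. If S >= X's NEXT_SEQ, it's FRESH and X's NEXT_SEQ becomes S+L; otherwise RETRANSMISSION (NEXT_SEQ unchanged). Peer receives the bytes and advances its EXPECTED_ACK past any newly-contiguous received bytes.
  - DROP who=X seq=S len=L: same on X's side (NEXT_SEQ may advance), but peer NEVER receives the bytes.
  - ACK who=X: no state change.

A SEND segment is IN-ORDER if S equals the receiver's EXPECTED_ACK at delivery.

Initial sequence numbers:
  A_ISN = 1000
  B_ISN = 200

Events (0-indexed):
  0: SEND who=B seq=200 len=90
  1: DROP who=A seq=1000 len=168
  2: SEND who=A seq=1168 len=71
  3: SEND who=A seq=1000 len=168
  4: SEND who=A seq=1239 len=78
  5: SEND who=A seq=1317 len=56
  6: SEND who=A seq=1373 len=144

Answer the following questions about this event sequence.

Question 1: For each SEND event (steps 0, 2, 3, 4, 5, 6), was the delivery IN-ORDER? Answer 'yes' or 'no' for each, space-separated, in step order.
Step 0: SEND seq=200 -> in-order
Step 2: SEND seq=1168 -> out-of-order
Step 3: SEND seq=1000 -> in-order
Step 4: SEND seq=1239 -> in-order
Step 5: SEND seq=1317 -> in-order
Step 6: SEND seq=1373 -> in-order

Answer: yes no yes yes yes yes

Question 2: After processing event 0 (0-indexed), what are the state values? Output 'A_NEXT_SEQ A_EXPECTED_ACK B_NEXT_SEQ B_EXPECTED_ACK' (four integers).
After event 0: A_seq=1000 A_ack=290 B_seq=290 B_ack=1000

1000 290 290 1000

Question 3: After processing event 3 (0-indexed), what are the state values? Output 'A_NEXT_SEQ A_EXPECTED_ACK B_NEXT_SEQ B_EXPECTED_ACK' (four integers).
After event 0: A_seq=1000 A_ack=290 B_seq=290 B_ack=1000
After event 1: A_seq=1168 A_ack=290 B_seq=290 B_ack=1000
After event 2: A_seq=1239 A_ack=290 B_seq=290 B_ack=1000
After event 3: A_seq=1239 A_ack=290 B_seq=290 B_ack=1239

1239 290 290 1239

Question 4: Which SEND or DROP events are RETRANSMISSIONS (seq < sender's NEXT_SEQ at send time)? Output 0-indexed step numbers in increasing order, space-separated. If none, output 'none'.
Answer: 3

Derivation:
Step 0: SEND seq=200 -> fresh
Step 1: DROP seq=1000 -> fresh
Step 2: SEND seq=1168 -> fresh
Step 3: SEND seq=1000 -> retransmit
Step 4: SEND seq=1239 -> fresh
Step 5: SEND seq=1317 -> fresh
Step 6: SEND seq=1373 -> fresh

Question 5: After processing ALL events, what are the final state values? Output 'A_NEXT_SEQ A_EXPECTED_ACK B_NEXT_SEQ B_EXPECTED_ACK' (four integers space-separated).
After event 0: A_seq=1000 A_ack=290 B_seq=290 B_ack=1000
After event 1: A_seq=1168 A_ack=290 B_seq=290 B_ack=1000
After event 2: A_seq=1239 A_ack=290 B_seq=290 B_ack=1000
After event 3: A_seq=1239 A_ack=290 B_seq=290 B_ack=1239
After event 4: A_seq=1317 A_ack=290 B_seq=290 B_ack=1317
After event 5: A_seq=1373 A_ack=290 B_seq=290 B_ack=1373
After event 6: A_seq=1517 A_ack=290 B_seq=290 B_ack=1517

Answer: 1517 290 290 1517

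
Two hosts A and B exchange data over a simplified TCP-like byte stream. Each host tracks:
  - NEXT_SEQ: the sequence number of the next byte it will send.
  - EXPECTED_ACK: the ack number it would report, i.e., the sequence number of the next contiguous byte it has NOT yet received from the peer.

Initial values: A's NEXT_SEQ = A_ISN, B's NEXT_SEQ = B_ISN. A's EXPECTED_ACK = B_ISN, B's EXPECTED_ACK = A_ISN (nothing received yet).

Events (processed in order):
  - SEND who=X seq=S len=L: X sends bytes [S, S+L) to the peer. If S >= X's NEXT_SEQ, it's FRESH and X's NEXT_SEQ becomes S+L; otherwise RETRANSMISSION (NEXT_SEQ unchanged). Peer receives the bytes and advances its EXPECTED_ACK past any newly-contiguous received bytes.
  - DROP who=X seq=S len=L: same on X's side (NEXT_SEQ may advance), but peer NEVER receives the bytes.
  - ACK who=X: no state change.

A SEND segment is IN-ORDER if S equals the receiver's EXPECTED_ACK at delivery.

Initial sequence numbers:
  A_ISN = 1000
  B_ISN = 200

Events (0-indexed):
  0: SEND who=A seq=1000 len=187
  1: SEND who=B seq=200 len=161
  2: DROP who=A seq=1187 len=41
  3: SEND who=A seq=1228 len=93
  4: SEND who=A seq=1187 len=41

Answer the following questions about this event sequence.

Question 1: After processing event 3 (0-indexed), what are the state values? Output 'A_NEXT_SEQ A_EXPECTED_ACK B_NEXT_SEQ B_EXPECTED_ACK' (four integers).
After event 0: A_seq=1187 A_ack=200 B_seq=200 B_ack=1187
After event 1: A_seq=1187 A_ack=361 B_seq=361 B_ack=1187
After event 2: A_seq=1228 A_ack=361 B_seq=361 B_ack=1187
After event 3: A_seq=1321 A_ack=361 B_seq=361 B_ack=1187

1321 361 361 1187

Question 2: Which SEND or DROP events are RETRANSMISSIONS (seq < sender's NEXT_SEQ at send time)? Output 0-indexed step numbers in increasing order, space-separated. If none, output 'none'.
Step 0: SEND seq=1000 -> fresh
Step 1: SEND seq=200 -> fresh
Step 2: DROP seq=1187 -> fresh
Step 3: SEND seq=1228 -> fresh
Step 4: SEND seq=1187 -> retransmit

Answer: 4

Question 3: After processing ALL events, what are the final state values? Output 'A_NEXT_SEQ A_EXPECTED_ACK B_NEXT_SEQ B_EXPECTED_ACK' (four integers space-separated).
Answer: 1321 361 361 1321

Derivation:
After event 0: A_seq=1187 A_ack=200 B_seq=200 B_ack=1187
After event 1: A_seq=1187 A_ack=361 B_seq=361 B_ack=1187
After event 2: A_seq=1228 A_ack=361 B_seq=361 B_ack=1187
After event 3: A_seq=1321 A_ack=361 B_seq=361 B_ack=1187
After event 4: A_seq=1321 A_ack=361 B_seq=361 B_ack=1321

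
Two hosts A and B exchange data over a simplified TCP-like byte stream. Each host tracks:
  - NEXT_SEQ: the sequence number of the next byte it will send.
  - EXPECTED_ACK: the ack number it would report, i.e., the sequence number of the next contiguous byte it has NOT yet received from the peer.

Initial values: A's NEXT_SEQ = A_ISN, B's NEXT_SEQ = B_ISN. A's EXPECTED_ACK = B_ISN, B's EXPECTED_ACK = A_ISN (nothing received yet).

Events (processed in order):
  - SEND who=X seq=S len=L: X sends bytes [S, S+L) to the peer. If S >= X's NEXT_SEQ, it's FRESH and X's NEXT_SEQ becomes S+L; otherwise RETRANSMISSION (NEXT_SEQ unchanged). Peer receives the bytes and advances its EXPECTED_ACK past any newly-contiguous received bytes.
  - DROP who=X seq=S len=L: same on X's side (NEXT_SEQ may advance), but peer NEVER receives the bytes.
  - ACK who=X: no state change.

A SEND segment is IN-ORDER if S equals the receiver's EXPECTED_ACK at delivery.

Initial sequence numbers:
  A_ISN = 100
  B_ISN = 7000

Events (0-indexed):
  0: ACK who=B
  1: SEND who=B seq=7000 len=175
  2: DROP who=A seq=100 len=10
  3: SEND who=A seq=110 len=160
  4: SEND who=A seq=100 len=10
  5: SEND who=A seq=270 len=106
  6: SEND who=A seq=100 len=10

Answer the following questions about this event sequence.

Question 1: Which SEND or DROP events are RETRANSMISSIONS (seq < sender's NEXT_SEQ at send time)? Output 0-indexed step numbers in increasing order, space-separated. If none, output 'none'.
Answer: 4 6

Derivation:
Step 1: SEND seq=7000 -> fresh
Step 2: DROP seq=100 -> fresh
Step 3: SEND seq=110 -> fresh
Step 4: SEND seq=100 -> retransmit
Step 5: SEND seq=270 -> fresh
Step 6: SEND seq=100 -> retransmit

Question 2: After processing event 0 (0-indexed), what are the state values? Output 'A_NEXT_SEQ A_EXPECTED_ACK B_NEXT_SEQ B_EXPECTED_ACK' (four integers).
After event 0: A_seq=100 A_ack=7000 B_seq=7000 B_ack=100

100 7000 7000 100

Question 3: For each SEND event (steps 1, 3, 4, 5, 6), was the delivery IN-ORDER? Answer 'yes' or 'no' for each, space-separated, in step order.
Answer: yes no yes yes no

Derivation:
Step 1: SEND seq=7000 -> in-order
Step 3: SEND seq=110 -> out-of-order
Step 4: SEND seq=100 -> in-order
Step 5: SEND seq=270 -> in-order
Step 6: SEND seq=100 -> out-of-order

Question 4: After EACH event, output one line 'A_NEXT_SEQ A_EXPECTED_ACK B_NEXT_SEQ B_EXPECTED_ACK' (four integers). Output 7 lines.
100 7000 7000 100
100 7175 7175 100
110 7175 7175 100
270 7175 7175 100
270 7175 7175 270
376 7175 7175 376
376 7175 7175 376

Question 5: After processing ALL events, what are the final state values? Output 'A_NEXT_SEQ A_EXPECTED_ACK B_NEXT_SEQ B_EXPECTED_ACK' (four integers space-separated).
Answer: 376 7175 7175 376

Derivation:
After event 0: A_seq=100 A_ack=7000 B_seq=7000 B_ack=100
After event 1: A_seq=100 A_ack=7175 B_seq=7175 B_ack=100
After event 2: A_seq=110 A_ack=7175 B_seq=7175 B_ack=100
After event 3: A_seq=270 A_ack=7175 B_seq=7175 B_ack=100
After event 4: A_seq=270 A_ack=7175 B_seq=7175 B_ack=270
After event 5: A_seq=376 A_ack=7175 B_seq=7175 B_ack=376
After event 6: A_seq=376 A_ack=7175 B_seq=7175 B_ack=376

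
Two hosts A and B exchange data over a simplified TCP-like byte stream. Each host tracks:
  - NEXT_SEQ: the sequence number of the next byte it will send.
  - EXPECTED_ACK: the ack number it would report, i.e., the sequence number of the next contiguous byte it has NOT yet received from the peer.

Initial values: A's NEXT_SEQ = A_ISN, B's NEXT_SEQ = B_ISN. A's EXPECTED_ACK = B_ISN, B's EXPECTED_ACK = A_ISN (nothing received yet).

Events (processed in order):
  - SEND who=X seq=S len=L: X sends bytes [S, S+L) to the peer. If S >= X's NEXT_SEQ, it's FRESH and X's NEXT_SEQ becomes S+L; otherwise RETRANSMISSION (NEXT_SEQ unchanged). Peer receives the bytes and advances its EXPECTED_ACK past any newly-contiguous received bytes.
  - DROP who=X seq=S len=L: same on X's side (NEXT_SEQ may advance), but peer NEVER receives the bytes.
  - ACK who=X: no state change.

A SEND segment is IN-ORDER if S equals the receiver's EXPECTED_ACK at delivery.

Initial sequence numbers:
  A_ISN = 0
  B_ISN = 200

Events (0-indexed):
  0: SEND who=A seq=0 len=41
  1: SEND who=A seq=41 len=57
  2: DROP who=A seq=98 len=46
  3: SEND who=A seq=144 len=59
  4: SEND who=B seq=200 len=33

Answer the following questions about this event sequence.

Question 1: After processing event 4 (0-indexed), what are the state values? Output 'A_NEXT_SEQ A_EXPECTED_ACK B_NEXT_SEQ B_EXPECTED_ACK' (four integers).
After event 0: A_seq=41 A_ack=200 B_seq=200 B_ack=41
After event 1: A_seq=98 A_ack=200 B_seq=200 B_ack=98
After event 2: A_seq=144 A_ack=200 B_seq=200 B_ack=98
After event 3: A_seq=203 A_ack=200 B_seq=200 B_ack=98
After event 4: A_seq=203 A_ack=233 B_seq=233 B_ack=98

203 233 233 98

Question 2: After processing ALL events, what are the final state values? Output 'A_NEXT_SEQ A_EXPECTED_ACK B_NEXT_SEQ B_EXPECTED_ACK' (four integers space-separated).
Answer: 203 233 233 98

Derivation:
After event 0: A_seq=41 A_ack=200 B_seq=200 B_ack=41
After event 1: A_seq=98 A_ack=200 B_seq=200 B_ack=98
After event 2: A_seq=144 A_ack=200 B_seq=200 B_ack=98
After event 3: A_seq=203 A_ack=200 B_seq=200 B_ack=98
After event 4: A_seq=203 A_ack=233 B_seq=233 B_ack=98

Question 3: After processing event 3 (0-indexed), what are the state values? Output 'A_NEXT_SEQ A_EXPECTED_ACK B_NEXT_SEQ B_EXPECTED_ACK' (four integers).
After event 0: A_seq=41 A_ack=200 B_seq=200 B_ack=41
After event 1: A_seq=98 A_ack=200 B_seq=200 B_ack=98
After event 2: A_seq=144 A_ack=200 B_seq=200 B_ack=98
After event 3: A_seq=203 A_ack=200 B_seq=200 B_ack=98

203 200 200 98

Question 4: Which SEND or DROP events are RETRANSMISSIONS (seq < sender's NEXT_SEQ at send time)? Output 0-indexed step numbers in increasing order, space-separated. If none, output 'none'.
Answer: none

Derivation:
Step 0: SEND seq=0 -> fresh
Step 1: SEND seq=41 -> fresh
Step 2: DROP seq=98 -> fresh
Step 3: SEND seq=144 -> fresh
Step 4: SEND seq=200 -> fresh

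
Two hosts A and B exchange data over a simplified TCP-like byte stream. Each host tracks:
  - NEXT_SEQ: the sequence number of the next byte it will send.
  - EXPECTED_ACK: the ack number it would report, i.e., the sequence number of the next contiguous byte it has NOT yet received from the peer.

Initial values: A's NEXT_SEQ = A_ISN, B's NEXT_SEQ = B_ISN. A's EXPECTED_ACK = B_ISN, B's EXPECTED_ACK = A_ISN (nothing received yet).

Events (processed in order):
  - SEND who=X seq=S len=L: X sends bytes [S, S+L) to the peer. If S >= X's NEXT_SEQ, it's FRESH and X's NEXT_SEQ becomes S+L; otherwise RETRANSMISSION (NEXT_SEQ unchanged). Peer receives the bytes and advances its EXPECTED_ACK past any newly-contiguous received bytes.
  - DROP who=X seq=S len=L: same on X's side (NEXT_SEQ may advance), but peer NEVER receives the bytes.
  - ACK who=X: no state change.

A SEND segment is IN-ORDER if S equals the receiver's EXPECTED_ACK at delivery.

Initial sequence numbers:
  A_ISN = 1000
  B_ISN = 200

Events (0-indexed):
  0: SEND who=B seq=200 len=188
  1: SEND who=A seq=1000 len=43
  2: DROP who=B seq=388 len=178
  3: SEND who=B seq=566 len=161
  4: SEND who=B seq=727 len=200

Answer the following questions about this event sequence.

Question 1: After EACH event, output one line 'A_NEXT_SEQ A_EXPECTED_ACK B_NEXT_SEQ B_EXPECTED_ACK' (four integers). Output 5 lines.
1000 388 388 1000
1043 388 388 1043
1043 388 566 1043
1043 388 727 1043
1043 388 927 1043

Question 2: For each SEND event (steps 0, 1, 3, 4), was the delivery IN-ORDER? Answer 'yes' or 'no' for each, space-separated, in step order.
Answer: yes yes no no

Derivation:
Step 0: SEND seq=200 -> in-order
Step 1: SEND seq=1000 -> in-order
Step 3: SEND seq=566 -> out-of-order
Step 4: SEND seq=727 -> out-of-order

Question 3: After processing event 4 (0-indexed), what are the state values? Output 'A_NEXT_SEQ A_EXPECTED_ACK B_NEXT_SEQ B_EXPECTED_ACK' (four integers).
After event 0: A_seq=1000 A_ack=388 B_seq=388 B_ack=1000
After event 1: A_seq=1043 A_ack=388 B_seq=388 B_ack=1043
After event 2: A_seq=1043 A_ack=388 B_seq=566 B_ack=1043
After event 3: A_seq=1043 A_ack=388 B_seq=727 B_ack=1043
After event 4: A_seq=1043 A_ack=388 B_seq=927 B_ack=1043

1043 388 927 1043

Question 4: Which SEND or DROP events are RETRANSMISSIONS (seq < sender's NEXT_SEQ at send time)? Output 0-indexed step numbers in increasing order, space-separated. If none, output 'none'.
Step 0: SEND seq=200 -> fresh
Step 1: SEND seq=1000 -> fresh
Step 2: DROP seq=388 -> fresh
Step 3: SEND seq=566 -> fresh
Step 4: SEND seq=727 -> fresh

Answer: none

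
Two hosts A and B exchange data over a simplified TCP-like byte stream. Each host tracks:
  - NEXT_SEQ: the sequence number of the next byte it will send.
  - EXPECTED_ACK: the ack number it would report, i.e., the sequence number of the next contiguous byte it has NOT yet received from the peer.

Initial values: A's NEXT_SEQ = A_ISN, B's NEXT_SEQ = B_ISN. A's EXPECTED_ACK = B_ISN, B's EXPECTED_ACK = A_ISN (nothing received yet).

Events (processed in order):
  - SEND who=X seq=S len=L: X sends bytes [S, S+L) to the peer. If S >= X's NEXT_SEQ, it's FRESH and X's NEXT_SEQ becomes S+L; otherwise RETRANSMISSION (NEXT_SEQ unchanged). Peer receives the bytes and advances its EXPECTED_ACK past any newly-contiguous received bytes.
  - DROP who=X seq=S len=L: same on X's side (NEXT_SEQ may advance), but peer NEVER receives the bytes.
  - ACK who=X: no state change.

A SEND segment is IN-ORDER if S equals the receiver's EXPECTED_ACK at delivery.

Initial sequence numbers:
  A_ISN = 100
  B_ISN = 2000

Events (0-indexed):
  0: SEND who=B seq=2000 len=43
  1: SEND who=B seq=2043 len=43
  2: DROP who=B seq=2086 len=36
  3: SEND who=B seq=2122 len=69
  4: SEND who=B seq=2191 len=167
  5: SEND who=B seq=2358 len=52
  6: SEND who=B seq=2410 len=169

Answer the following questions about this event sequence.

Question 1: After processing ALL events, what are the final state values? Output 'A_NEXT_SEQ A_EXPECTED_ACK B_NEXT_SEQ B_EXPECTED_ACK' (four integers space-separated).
Answer: 100 2086 2579 100

Derivation:
After event 0: A_seq=100 A_ack=2043 B_seq=2043 B_ack=100
After event 1: A_seq=100 A_ack=2086 B_seq=2086 B_ack=100
After event 2: A_seq=100 A_ack=2086 B_seq=2122 B_ack=100
After event 3: A_seq=100 A_ack=2086 B_seq=2191 B_ack=100
After event 4: A_seq=100 A_ack=2086 B_seq=2358 B_ack=100
After event 5: A_seq=100 A_ack=2086 B_seq=2410 B_ack=100
After event 6: A_seq=100 A_ack=2086 B_seq=2579 B_ack=100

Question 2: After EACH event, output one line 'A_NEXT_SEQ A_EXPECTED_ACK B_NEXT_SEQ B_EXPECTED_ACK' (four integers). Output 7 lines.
100 2043 2043 100
100 2086 2086 100
100 2086 2122 100
100 2086 2191 100
100 2086 2358 100
100 2086 2410 100
100 2086 2579 100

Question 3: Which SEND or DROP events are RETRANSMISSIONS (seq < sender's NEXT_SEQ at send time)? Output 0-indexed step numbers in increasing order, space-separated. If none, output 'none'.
Answer: none

Derivation:
Step 0: SEND seq=2000 -> fresh
Step 1: SEND seq=2043 -> fresh
Step 2: DROP seq=2086 -> fresh
Step 3: SEND seq=2122 -> fresh
Step 4: SEND seq=2191 -> fresh
Step 5: SEND seq=2358 -> fresh
Step 6: SEND seq=2410 -> fresh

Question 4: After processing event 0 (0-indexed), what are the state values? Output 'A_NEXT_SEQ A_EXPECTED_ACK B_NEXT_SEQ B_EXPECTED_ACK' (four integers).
After event 0: A_seq=100 A_ack=2043 B_seq=2043 B_ack=100

100 2043 2043 100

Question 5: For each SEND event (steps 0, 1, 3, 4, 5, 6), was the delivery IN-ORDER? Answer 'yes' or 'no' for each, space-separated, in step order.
Answer: yes yes no no no no

Derivation:
Step 0: SEND seq=2000 -> in-order
Step 1: SEND seq=2043 -> in-order
Step 3: SEND seq=2122 -> out-of-order
Step 4: SEND seq=2191 -> out-of-order
Step 5: SEND seq=2358 -> out-of-order
Step 6: SEND seq=2410 -> out-of-order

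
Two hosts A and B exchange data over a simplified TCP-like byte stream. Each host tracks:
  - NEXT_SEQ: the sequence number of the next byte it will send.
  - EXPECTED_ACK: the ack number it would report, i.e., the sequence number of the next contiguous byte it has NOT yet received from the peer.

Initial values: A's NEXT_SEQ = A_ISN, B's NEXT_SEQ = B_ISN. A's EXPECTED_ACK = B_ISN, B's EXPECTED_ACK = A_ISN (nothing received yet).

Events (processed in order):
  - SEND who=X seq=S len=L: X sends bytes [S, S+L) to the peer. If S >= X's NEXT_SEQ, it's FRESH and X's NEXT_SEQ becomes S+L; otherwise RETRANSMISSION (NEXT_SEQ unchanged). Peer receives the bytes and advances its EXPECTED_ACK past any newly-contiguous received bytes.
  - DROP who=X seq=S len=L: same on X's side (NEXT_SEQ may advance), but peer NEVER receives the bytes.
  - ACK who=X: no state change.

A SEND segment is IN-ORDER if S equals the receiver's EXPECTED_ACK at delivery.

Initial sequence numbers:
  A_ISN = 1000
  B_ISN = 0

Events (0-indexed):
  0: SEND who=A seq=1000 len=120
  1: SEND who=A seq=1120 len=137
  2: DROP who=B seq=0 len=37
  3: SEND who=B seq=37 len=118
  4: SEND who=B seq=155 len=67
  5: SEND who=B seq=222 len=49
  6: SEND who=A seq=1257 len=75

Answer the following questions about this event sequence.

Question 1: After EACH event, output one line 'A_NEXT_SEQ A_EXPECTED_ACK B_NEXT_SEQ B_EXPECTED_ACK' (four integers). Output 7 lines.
1120 0 0 1120
1257 0 0 1257
1257 0 37 1257
1257 0 155 1257
1257 0 222 1257
1257 0 271 1257
1332 0 271 1332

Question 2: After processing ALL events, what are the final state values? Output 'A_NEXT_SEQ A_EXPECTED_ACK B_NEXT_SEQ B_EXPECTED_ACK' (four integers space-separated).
Answer: 1332 0 271 1332

Derivation:
After event 0: A_seq=1120 A_ack=0 B_seq=0 B_ack=1120
After event 1: A_seq=1257 A_ack=0 B_seq=0 B_ack=1257
After event 2: A_seq=1257 A_ack=0 B_seq=37 B_ack=1257
After event 3: A_seq=1257 A_ack=0 B_seq=155 B_ack=1257
After event 4: A_seq=1257 A_ack=0 B_seq=222 B_ack=1257
After event 5: A_seq=1257 A_ack=0 B_seq=271 B_ack=1257
After event 6: A_seq=1332 A_ack=0 B_seq=271 B_ack=1332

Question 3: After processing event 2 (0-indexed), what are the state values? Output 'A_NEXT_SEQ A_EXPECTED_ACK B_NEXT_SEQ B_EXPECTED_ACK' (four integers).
After event 0: A_seq=1120 A_ack=0 B_seq=0 B_ack=1120
After event 1: A_seq=1257 A_ack=0 B_seq=0 B_ack=1257
After event 2: A_seq=1257 A_ack=0 B_seq=37 B_ack=1257

1257 0 37 1257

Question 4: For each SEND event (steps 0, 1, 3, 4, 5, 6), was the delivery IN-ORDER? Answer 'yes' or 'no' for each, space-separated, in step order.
Answer: yes yes no no no yes

Derivation:
Step 0: SEND seq=1000 -> in-order
Step 1: SEND seq=1120 -> in-order
Step 3: SEND seq=37 -> out-of-order
Step 4: SEND seq=155 -> out-of-order
Step 5: SEND seq=222 -> out-of-order
Step 6: SEND seq=1257 -> in-order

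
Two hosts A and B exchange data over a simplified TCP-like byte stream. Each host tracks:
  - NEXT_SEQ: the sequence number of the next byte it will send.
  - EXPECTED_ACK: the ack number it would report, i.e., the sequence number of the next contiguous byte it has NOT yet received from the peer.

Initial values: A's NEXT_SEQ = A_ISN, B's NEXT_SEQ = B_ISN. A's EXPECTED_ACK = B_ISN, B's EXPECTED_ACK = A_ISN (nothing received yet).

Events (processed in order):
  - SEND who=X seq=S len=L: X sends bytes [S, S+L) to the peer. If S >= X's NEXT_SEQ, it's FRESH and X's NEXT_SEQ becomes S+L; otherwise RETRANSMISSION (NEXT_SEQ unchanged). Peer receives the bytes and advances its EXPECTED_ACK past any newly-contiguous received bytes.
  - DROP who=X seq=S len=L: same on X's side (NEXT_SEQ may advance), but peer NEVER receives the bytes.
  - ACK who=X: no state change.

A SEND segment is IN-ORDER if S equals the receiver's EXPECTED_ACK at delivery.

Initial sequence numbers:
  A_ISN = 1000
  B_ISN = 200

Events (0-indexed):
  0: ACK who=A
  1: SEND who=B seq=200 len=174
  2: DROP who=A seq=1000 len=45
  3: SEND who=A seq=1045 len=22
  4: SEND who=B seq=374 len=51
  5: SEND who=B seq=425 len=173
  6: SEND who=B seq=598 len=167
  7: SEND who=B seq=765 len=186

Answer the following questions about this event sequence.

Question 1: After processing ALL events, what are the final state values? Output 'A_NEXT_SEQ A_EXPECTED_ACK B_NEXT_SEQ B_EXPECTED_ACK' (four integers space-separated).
After event 0: A_seq=1000 A_ack=200 B_seq=200 B_ack=1000
After event 1: A_seq=1000 A_ack=374 B_seq=374 B_ack=1000
After event 2: A_seq=1045 A_ack=374 B_seq=374 B_ack=1000
After event 3: A_seq=1067 A_ack=374 B_seq=374 B_ack=1000
After event 4: A_seq=1067 A_ack=425 B_seq=425 B_ack=1000
After event 5: A_seq=1067 A_ack=598 B_seq=598 B_ack=1000
After event 6: A_seq=1067 A_ack=765 B_seq=765 B_ack=1000
After event 7: A_seq=1067 A_ack=951 B_seq=951 B_ack=1000

Answer: 1067 951 951 1000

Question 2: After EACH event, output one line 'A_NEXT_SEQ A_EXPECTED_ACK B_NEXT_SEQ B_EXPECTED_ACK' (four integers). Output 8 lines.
1000 200 200 1000
1000 374 374 1000
1045 374 374 1000
1067 374 374 1000
1067 425 425 1000
1067 598 598 1000
1067 765 765 1000
1067 951 951 1000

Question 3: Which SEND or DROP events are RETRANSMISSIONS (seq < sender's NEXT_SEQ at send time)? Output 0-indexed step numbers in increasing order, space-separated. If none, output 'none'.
Answer: none

Derivation:
Step 1: SEND seq=200 -> fresh
Step 2: DROP seq=1000 -> fresh
Step 3: SEND seq=1045 -> fresh
Step 4: SEND seq=374 -> fresh
Step 5: SEND seq=425 -> fresh
Step 6: SEND seq=598 -> fresh
Step 7: SEND seq=765 -> fresh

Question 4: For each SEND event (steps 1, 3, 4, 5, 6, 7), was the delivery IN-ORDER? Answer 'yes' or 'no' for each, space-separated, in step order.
Step 1: SEND seq=200 -> in-order
Step 3: SEND seq=1045 -> out-of-order
Step 4: SEND seq=374 -> in-order
Step 5: SEND seq=425 -> in-order
Step 6: SEND seq=598 -> in-order
Step 7: SEND seq=765 -> in-order

Answer: yes no yes yes yes yes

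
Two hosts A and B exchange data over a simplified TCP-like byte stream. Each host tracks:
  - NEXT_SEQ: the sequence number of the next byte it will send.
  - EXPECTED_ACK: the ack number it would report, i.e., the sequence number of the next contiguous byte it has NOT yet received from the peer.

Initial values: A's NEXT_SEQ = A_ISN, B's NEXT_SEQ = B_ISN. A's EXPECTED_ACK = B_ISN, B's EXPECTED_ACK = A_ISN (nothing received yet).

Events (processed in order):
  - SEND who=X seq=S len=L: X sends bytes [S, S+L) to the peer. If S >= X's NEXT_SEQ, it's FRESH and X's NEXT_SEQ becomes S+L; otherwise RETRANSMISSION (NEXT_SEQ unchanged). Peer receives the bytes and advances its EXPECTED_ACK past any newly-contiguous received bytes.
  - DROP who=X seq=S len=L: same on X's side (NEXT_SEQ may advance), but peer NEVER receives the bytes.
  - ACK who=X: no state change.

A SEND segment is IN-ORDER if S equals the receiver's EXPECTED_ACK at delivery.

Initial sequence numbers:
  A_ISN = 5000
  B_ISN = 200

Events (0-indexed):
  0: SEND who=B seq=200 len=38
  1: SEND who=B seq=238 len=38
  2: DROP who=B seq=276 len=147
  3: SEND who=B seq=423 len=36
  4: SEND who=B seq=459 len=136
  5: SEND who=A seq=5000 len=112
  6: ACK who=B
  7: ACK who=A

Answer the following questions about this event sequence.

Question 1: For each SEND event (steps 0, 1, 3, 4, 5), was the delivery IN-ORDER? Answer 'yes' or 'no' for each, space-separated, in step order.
Step 0: SEND seq=200 -> in-order
Step 1: SEND seq=238 -> in-order
Step 3: SEND seq=423 -> out-of-order
Step 4: SEND seq=459 -> out-of-order
Step 5: SEND seq=5000 -> in-order

Answer: yes yes no no yes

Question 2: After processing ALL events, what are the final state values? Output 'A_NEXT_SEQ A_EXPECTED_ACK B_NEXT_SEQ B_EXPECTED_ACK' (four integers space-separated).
After event 0: A_seq=5000 A_ack=238 B_seq=238 B_ack=5000
After event 1: A_seq=5000 A_ack=276 B_seq=276 B_ack=5000
After event 2: A_seq=5000 A_ack=276 B_seq=423 B_ack=5000
After event 3: A_seq=5000 A_ack=276 B_seq=459 B_ack=5000
After event 4: A_seq=5000 A_ack=276 B_seq=595 B_ack=5000
After event 5: A_seq=5112 A_ack=276 B_seq=595 B_ack=5112
After event 6: A_seq=5112 A_ack=276 B_seq=595 B_ack=5112
After event 7: A_seq=5112 A_ack=276 B_seq=595 B_ack=5112

Answer: 5112 276 595 5112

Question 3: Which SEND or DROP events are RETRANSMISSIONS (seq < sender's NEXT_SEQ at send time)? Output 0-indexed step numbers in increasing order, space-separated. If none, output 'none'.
Answer: none

Derivation:
Step 0: SEND seq=200 -> fresh
Step 1: SEND seq=238 -> fresh
Step 2: DROP seq=276 -> fresh
Step 3: SEND seq=423 -> fresh
Step 4: SEND seq=459 -> fresh
Step 5: SEND seq=5000 -> fresh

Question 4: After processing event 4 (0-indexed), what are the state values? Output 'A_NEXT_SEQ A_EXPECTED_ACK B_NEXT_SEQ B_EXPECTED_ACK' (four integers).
After event 0: A_seq=5000 A_ack=238 B_seq=238 B_ack=5000
After event 1: A_seq=5000 A_ack=276 B_seq=276 B_ack=5000
After event 2: A_seq=5000 A_ack=276 B_seq=423 B_ack=5000
After event 3: A_seq=5000 A_ack=276 B_seq=459 B_ack=5000
After event 4: A_seq=5000 A_ack=276 B_seq=595 B_ack=5000

5000 276 595 5000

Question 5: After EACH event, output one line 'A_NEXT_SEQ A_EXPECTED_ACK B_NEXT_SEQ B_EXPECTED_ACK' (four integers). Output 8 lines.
5000 238 238 5000
5000 276 276 5000
5000 276 423 5000
5000 276 459 5000
5000 276 595 5000
5112 276 595 5112
5112 276 595 5112
5112 276 595 5112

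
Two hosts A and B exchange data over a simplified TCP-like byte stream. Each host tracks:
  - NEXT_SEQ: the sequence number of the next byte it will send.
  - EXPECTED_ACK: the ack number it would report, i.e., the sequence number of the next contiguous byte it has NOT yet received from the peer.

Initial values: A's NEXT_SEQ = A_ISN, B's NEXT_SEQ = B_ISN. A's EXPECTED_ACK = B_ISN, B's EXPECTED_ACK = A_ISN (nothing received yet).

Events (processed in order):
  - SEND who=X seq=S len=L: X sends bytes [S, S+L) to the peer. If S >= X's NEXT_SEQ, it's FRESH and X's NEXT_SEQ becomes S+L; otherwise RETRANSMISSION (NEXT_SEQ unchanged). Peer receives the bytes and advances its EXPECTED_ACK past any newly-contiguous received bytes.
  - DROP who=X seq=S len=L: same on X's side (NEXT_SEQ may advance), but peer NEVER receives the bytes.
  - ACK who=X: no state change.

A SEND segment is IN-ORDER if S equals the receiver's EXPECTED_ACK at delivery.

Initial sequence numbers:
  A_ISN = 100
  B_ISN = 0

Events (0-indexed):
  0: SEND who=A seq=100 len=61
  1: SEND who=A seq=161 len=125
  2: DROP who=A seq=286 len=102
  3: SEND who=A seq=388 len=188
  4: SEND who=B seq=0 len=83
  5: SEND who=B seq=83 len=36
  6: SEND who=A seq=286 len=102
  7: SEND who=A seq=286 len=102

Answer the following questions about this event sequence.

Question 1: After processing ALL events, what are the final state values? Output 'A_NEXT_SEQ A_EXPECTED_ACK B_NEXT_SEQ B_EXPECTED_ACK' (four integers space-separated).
After event 0: A_seq=161 A_ack=0 B_seq=0 B_ack=161
After event 1: A_seq=286 A_ack=0 B_seq=0 B_ack=286
After event 2: A_seq=388 A_ack=0 B_seq=0 B_ack=286
After event 3: A_seq=576 A_ack=0 B_seq=0 B_ack=286
After event 4: A_seq=576 A_ack=83 B_seq=83 B_ack=286
After event 5: A_seq=576 A_ack=119 B_seq=119 B_ack=286
After event 6: A_seq=576 A_ack=119 B_seq=119 B_ack=576
After event 7: A_seq=576 A_ack=119 B_seq=119 B_ack=576

Answer: 576 119 119 576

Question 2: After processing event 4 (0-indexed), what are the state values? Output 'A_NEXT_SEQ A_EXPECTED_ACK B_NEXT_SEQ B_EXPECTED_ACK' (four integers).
After event 0: A_seq=161 A_ack=0 B_seq=0 B_ack=161
After event 1: A_seq=286 A_ack=0 B_seq=0 B_ack=286
After event 2: A_seq=388 A_ack=0 B_seq=0 B_ack=286
After event 3: A_seq=576 A_ack=0 B_seq=0 B_ack=286
After event 4: A_seq=576 A_ack=83 B_seq=83 B_ack=286

576 83 83 286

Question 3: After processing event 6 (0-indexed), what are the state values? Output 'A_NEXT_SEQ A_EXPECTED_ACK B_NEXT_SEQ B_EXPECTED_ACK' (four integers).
After event 0: A_seq=161 A_ack=0 B_seq=0 B_ack=161
After event 1: A_seq=286 A_ack=0 B_seq=0 B_ack=286
After event 2: A_seq=388 A_ack=0 B_seq=0 B_ack=286
After event 3: A_seq=576 A_ack=0 B_seq=0 B_ack=286
After event 4: A_seq=576 A_ack=83 B_seq=83 B_ack=286
After event 5: A_seq=576 A_ack=119 B_seq=119 B_ack=286
After event 6: A_seq=576 A_ack=119 B_seq=119 B_ack=576

576 119 119 576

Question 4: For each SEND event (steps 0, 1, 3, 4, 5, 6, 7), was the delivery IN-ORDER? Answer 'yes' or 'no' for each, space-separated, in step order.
Step 0: SEND seq=100 -> in-order
Step 1: SEND seq=161 -> in-order
Step 3: SEND seq=388 -> out-of-order
Step 4: SEND seq=0 -> in-order
Step 5: SEND seq=83 -> in-order
Step 6: SEND seq=286 -> in-order
Step 7: SEND seq=286 -> out-of-order

Answer: yes yes no yes yes yes no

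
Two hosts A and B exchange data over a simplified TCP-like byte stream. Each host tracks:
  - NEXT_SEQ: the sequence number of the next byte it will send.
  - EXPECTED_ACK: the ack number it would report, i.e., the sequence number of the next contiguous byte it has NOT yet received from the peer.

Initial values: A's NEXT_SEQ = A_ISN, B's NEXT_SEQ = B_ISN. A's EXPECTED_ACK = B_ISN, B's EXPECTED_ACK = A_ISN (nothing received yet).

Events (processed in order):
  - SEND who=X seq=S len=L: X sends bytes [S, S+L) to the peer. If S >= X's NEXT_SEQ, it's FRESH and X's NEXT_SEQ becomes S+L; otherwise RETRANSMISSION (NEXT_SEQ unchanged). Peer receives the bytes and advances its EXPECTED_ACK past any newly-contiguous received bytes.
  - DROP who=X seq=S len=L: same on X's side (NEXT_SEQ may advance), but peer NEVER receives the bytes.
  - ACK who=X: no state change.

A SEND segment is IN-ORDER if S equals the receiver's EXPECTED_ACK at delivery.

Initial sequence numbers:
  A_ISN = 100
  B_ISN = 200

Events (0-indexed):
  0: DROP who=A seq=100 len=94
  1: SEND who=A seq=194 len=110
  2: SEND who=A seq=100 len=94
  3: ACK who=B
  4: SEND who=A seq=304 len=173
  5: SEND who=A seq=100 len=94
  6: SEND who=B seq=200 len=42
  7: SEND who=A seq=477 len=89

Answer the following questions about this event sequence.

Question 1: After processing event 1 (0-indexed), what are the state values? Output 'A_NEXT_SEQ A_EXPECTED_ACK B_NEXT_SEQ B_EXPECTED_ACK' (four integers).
After event 0: A_seq=194 A_ack=200 B_seq=200 B_ack=100
After event 1: A_seq=304 A_ack=200 B_seq=200 B_ack=100

304 200 200 100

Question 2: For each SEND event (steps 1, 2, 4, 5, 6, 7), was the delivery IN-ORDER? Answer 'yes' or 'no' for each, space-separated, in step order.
Step 1: SEND seq=194 -> out-of-order
Step 2: SEND seq=100 -> in-order
Step 4: SEND seq=304 -> in-order
Step 5: SEND seq=100 -> out-of-order
Step 6: SEND seq=200 -> in-order
Step 7: SEND seq=477 -> in-order

Answer: no yes yes no yes yes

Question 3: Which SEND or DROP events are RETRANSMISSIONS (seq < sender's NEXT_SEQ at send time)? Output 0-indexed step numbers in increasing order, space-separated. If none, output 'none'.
Step 0: DROP seq=100 -> fresh
Step 1: SEND seq=194 -> fresh
Step 2: SEND seq=100 -> retransmit
Step 4: SEND seq=304 -> fresh
Step 5: SEND seq=100 -> retransmit
Step 6: SEND seq=200 -> fresh
Step 7: SEND seq=477 -> fresh

Answer: 2 5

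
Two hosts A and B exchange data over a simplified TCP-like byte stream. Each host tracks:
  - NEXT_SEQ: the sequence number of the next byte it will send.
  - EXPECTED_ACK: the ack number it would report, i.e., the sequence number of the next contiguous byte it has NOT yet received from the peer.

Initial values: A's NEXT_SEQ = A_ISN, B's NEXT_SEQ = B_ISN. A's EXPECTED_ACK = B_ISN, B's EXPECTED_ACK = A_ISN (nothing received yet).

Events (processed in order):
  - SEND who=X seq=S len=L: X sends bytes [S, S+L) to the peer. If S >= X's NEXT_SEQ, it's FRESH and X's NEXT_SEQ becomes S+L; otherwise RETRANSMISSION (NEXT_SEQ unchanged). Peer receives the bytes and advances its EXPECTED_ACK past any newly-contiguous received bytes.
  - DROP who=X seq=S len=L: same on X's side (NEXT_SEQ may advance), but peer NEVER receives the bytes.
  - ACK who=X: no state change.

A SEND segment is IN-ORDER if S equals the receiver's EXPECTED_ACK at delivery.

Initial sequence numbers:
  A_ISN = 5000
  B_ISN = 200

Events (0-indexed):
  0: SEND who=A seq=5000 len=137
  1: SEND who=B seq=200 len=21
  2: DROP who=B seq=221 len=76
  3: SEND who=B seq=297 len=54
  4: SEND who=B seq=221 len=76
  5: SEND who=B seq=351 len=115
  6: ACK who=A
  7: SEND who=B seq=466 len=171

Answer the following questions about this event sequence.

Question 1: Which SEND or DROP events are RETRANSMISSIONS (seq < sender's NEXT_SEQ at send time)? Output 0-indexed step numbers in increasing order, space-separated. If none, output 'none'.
Answer: 4

Derivation:
Step 0: SEND seq=5000 -> fresh
Step 1: SEND seq=200 -> fresh
Step 2: DROP seq=221 -> fresh
Step 3: SEND seq=297 -> fresh
Step 4: SEND seq=221 -> retransmit
Step 5: SEND seq=351 -> fresh
Step 7: SEND seq=466 -> fresh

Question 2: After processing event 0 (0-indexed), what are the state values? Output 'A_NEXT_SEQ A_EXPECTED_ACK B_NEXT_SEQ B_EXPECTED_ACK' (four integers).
After event 0: A_seq=5137 A_ack=200 B_seq=200 B_ack=5137

5137 200 200 5137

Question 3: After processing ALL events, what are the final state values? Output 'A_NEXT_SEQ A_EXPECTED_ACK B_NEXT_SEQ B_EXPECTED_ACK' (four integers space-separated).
Answer: 5137 637 637 5137

Derivation:
After event 0: A_seq=5137 A_ack=200 B_seq=200 B_ack=5137
After event 1: A_seq=5137 A_ack=221 B_seq=221 B_ack=5137
After event 2: A_seq=5137 A_ack=221 B_seq=297 B_ack=5137
After event 3: A_seq=5137 A_ack=221 B_seq=351 B_ack=5137
After event 4: A_seq=5137 A_ack=351 B_seq=351 B_ack=5137
After event 5: A_seq=5137 A_ack=466 B_seq=466 B_ack=5137
After event 6: A_seq=5137 A_ack=466 B_seq=466 B_ack=5137
After event 7: A_seq=5137 A_ack=637 B_seq=637 B_ack=5137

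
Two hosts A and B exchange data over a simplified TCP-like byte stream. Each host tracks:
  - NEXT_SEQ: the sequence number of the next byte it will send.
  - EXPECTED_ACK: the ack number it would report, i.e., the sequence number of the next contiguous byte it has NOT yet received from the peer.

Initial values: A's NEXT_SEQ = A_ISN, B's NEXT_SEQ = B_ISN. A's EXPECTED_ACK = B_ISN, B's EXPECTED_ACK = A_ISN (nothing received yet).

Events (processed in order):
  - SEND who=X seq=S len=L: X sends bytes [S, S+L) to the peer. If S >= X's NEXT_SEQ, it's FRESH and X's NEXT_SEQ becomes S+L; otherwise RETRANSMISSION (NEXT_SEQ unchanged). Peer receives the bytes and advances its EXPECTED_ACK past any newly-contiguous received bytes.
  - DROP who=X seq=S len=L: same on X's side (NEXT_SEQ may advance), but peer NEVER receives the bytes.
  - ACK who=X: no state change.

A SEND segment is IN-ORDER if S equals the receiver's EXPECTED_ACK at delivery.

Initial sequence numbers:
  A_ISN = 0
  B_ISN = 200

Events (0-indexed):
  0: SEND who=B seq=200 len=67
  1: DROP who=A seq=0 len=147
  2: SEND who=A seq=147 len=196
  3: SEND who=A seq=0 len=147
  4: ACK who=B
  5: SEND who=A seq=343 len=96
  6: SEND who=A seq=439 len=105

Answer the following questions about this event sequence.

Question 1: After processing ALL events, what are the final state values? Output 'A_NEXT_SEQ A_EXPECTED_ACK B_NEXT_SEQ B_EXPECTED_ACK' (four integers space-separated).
Answer: 544 267 267 544

Derivation:
After event 0: A_seq=0 A_ack=267 B_seq=267 B_ack=0
After event 1: A_seq=147 A_ack=267 B_seq=267 B_ack=0
After event 2: A_seq=343 A_ack=267 B_seq=267 B_ack=0
After event 3: A_seq=343 A_ack=267 B_seq=267 B_ack=343
After event 4: A_seq=343 A_ack=267 B_seq=267 B_ack=343
After event 5: A_seq=439 A_ack=267 B_seq=267 B_ack=439
After event 6: A_seq=544 A_ack=267 B_seq=267 B_ack=544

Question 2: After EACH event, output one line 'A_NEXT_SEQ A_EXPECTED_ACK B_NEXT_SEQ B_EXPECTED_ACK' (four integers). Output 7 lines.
0 267 267 0
147 267 267 0
343 267 267 0
343 267 267 343
343 267 267 343
439 267 267 439
544 267 267 544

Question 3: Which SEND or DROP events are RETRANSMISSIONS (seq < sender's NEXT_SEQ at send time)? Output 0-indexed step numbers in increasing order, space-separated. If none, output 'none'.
Answer: 3

Derivation:
Step 0: SEND seq=200 -> fresh
Step 1: DROP seq=0 -> fresh
Step 2: SEND seq=147 -> fresh
Step 3: SEND seq=0 -> retransmit
Step 5: SEND seq=343 -> fresh
Step 6: SEND seq=439 -> fresh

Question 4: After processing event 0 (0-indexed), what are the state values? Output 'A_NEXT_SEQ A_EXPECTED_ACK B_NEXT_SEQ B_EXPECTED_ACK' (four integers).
After event 0: A_seq=0 A_ack=267 B_seq=267 B_ack=0

0 267 267 0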